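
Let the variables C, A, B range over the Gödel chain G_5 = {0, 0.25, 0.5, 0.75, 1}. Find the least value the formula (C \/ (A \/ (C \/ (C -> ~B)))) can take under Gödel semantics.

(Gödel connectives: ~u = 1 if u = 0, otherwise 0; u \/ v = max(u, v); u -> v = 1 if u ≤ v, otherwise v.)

The minimum is attained at C = 0.25, A = 0, B = 0.25:
  ~B: Gödel ¬ of 0.25 = 0 (operand ≠ 0)
  (C -> ~B): 0.25 > 0, so result = 0
  (C \/ (C -> ~B)) = max(0.25, 0) = 0.25
  (A \/ (C \/ (C -> ~B))) = max(0, 0.25) = 0.25
  (C \/ (A \/ (C \/ (C -> ~B)))) = max(0.25, 0.25) = 0.25
Checking all 125 assignments confirms none give a value below 0.25.

0.25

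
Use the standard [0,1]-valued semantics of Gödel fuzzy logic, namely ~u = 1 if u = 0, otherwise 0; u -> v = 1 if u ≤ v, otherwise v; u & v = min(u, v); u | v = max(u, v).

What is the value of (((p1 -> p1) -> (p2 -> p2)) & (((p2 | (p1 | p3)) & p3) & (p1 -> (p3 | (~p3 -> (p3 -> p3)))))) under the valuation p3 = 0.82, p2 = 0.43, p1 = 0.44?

0.82

(p1 -> p1): 0.44 ≤ 0.44, so result = 1
(p2 -> p2): 0.43 ≤ 0.43, so result = 1
((p1 -> p1) -> (p2 -> p2)): 1 ≤ 1, so result = 1
(p1 | p3) = max(0.44, 0.82) = 0.82
(p2 | (p1 | p3)) = max(0.43, 0.82) = 0.82
((p2 | (p1 | p3)) & p3) = min(0.82, 0.82) = 0.82
~p3: Gödel ¬ of 0.82 = 0 (operand ≠ 0)
(p3 -> p3): 0.82 ≤ 0.82, so result = 1
(~p3 -> (p3 -> p3)): 0 ≤ 1, so result = 1
(p3 | (~p3 -> (p3 -> p3))) = max(0.82, 1) = 1
(p1 -> (p3 | (~p3 -> (p3 -> p3)))): 0.44 ≤ 1, so result = 1
(((p2 | (p1 | p3)) & p3) & (p1 -> (p3 | (~p3 -> (p3 -> p3))))) = min(0.82, 1) = 0.82
(((p1 -> p1) -> (p2 -> p2)) & (((p2 | (p1 | p3)) & p3) & (p1 -> (p3 | (~p3 -> (p3 -> p3)))))) = min(1, 0.82) = 0.82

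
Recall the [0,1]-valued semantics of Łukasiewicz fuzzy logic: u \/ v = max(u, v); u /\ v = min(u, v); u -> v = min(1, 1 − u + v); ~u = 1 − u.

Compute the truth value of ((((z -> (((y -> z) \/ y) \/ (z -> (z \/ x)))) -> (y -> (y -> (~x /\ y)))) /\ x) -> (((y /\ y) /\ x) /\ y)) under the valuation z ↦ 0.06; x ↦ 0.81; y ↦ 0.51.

0.70

(y -> z): min(1, 1 − 0.51 + 0.06) = 0.55
((y -> z) \/ y) = max(0.55, 0.51) = 0.55
(z \/ x) = max(0.06, 0.81) = 0.81
(z -> (z \/ x)): min(1, 1 − 0.06 + 0.81) = 1
(((y -> z) \/ y) \/ (z -> (z \/ x))) = max(0.55, 1) = 1
(z -> (((y -> z) \/ y) \/ (z -> (z \/ x)))): min(1, 1 − 0.06 + 1) = 1
~x: Łukasiewicz ¬ gives 1 − 0.81 = 0.19
(~x /\ y) = min(0.19, 0.51) = 0.19
(y -> (~x /\ y)): min(1, 1 − 0.51 + 0.19) = 0.68
(y -> (y -> (~x /\ y))): min(1, 1 − 0.51 + 0.68) = 1
((z -> (((y -> z) \/ y) \/ (z -> (z \/ x)))) -> (y -> (y -> (~x /\ y)))): min(1, 1 − 1 + 1) = 1
(((z -> (((y -> z) \/ y) \/ (z -> (z \/ x)))) -> (y -> (y -> (~x /\ y)))) /\ x) = min(1, 0.81) = 0.81
(y /\ y) = min(0.51, 0.51) = 0.51
((y /\ y) /\ x) = min(0.51, 0.81) = 0.51
(((y /\ y) /\ x) /\ y) = min(0.51, 0.51) = 0.51
((((z -> (((y -> z) \/ y) \/ (z -> (z \/ x)))) -> (y -> (y -> (~x /\ y)))) /\ x) -> (((y /\ y) /\ x) /\ y)): min(1, 1 − 0.81 + 0.51) = 0.7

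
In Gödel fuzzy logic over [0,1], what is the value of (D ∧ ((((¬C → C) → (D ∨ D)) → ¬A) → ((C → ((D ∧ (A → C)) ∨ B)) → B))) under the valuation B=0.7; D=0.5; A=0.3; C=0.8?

0.50

¬C: Gödel ¬ of 0.8 = 0 (operand ≠ 0)
(¬C → C): 0 ≤ 0.8, so result = 1
(D ∨ D) = max(0.5, 0.5) = 0.5
((¬C → C) → (D ∨ D)): 1 > 0.5, so result = 0.5
¬A: Gödel ¬ of 0.3 = 0 (operand ≠ 0)
(((¬C → C) → (D ∨ D)) → ¬A): 0.5 > 0, so result = 0
(A → C): 0.3 ≤ 0.8, so result = 1
(D ∧ (A → C)) = min(0.5, 1) = 0.5
((D ∧ (A → C)) ∨ B) = max(0.5, 0.7) = 0.7
(C → ((D ∧ (A → C)) ∨ B)): 0.8 > 0.7, so result = 0.7
((C → ((D ∧ (A → C)) ∨ B)) → B): 0.7 ≤ 0.7, so result = 1
((((¬C → C) → (D ∨ D)) → ¬A) → ((C → ((D ∧ (A → C)) ∨ B)) → B)): 0 ≤ 1, so result = 1
(D ∧ ((((¬C → C) → (D ∨ D)) → ¬A) → ((C → ((D ∧ (A → C)) ∨ B)) → B))) = min(0.5, 1) = 0.5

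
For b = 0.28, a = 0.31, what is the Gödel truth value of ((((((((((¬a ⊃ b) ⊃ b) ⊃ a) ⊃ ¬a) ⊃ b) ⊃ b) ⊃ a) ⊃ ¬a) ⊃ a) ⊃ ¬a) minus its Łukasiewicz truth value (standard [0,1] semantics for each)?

Gödel evaluation:
  ¬a: Gödel ¬ of 0.31 = 0 (operand ≠ 0)
  (¬a ⊃ b): 0 ≤ 0.28, so result = 1
  ((¬a ⊃ b) ⊃ b): 1 > 0.28, so result = 0.28
  (((¬a ⊃ b) ⊃ b) ⊃ a): 0.28 ≤ 0.31, so result = 1
  ¬a: Gödel ¬ of 0.31 = 0 (operand ≠ 0)
  ((((¬a ⊃ b) ⊃ b) ⊃ a) ⊃ ¬a): 1 > 0, so result = 0
  (((((¬a ⊃ b) ⊃ b) ⊃ a) ⊃ ¬a) ⊃ b): 0 ≤ 0.28, so result = 1
  ((((((¬a ⊃ b) ⊃ b) ⊃ a) ⊃ ¬a) ⊃ b) ⊃ b): 1 > 0.28, so result = 0.28
  (((((((¬a ⊃ b) ⊃ b) ⊃ a) ⊃ ¬a) ⊃ b) ⊃ b) ⊃ a): 0.28 ≤ 0.31, so result = 1
  ¬a: Gödel ¬ of 0.31 = 0 (operand ≠ 0)
  ((((((((¬a ⊃ b) ⊃ b) ⊃ a) ⊃ ¬a) ⊃ b) ⊃ b) ⊃ a) ⊃ ¬a): 1 > 0, so result = 0
  (((((((((¬a ⊃ b) ⊃ b) ⊃ a) ⊃ ¬a) ⊃ b) ⊃ b) ⊃ a) ⊃ ¬a) ⊃ a): 0 ≤ 0.31, so result = 1
  ¬a: Gödel ¬ of 0.31 = 0 (operand ≠ 0)
  ((((((((((¬a ⊃ b) ⊃ b) ⊃ a) ⊃ ¬a) ⊃ b) ⊃ b) ⊃ a) ⊃ ¬a) ⊃ a) ⊃ ¬a): 1 > 0, so result = 0
  Gödel value = 0
Łukasiewicz evaluation:
  ¬a: Łukasiewicz ¬ gives 1 − 0.31 = 0.69
  (¬a ⊃ b): min(1, 1 − 0.69 + 0.28) = 0.59
  ((¬a ⊃ b) ⊃ b): min(1, 1 − 0.59 + 0.28) = 0.69
  (((¬a ⊃ b) ⊃ b) ⊃ a): min(1, 1 − 0.69 + 0.31) = 0.62
  ¬a: Łukasiewicz ¬ gives 1 − 0.31 = 0.69
  ((((¬a ⊃ b) ⊃ b) ⊃ a) ⊃ ¬a): min(1, 1 − 0.62 + 0.69) = 1
  (((((¬a ⊃ b) ⊃ b) ⊃ a) ⊃ ¬a) ⊃ b): min(1, 1 − 1 + 0.28) = 0.28
  ((((((¬a ⊃ b) ⊃ b) ⊃ a) ⊃ ¬a) ⊃ b) ⊃ b): min(1, 1 − 0.28 + 0.28) = 1
  (((((((¬a ⊃ b) ⊃ b) ⊃ a) ⊃ ¬a) ⊃ b) ⊃ b) ⊃ a): min(1, 1 − 1 + 0.31) = 0.31
  ¬a: Łukasiewicz ¬ gives 1 − 0.31 = 0.69
  ((((((((¬a ⊃ b) ⊃ b) ⊃ a) ⊃ ¬a) ⊃ b) ⊃ b) ⊃ a) ⊃ ¬a): min(1, 1 − 0.31 + 0.69) = 1
  (((((((((¬a ⊃ b) ⊃ b) ⊃ a) ⊃ ¬a) ⊃ b) ⊃ b) ⊃ a) ⊃ ¬a) ⊃ a): min(1, 1 − 1 + 0.31) = 0.31
  ¬a: Łukasiewicz ¬ gives 1 − 0.31 = 0.69
  ((((((((((¬a ⊃ b) ⊃ b) ⊃ a) ⊃ ¬a) ⊃ b) ⊃ b) ⊃ a) ⊃ ¬a) ⊃ a) ⊃ ¬a): min(1, 1 − 0.31 + 0.69) = 1
  Łukasiewicz value = 1
Difference: 0 − 1 = -1.00

-1.00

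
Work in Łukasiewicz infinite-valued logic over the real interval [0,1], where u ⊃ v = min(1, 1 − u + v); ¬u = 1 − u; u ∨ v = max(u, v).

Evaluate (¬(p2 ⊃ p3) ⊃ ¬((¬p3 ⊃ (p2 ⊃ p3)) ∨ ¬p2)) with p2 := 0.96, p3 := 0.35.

(p2 ⊃ p3): min(1, 1 − 0.96 + 0.35) = 0.39
¬(p2 ⊃ p3): Łukasiewicz ¬ gives 1 − 0.39 = 0.61
¬p3: Łukasiewicz ¬ gives 1 − 0.35 = 0.65
(p2 ⊃ p3): min(1, 1 − 0.96 + 0.35) = 0.39
(¬p3 ⊃ (p2 ⊃ p3)): min(1, 1 − 0.65 + 0.39) = 0.74
¬p2: Łukasiewicz ¬ gives 1 − 0.96 = 0.04
((¬p3 ⊃ (p2 ⊃ p3)) ∨ ¬p2) = max(0.74, 0.04) = 0.74
¬((¬p3 ⊃ (p2 ⊃ p3)) ∨ ¬p2): Łukasiewicz ¬ gives 1 − 0.74 = 0.26
(¬(p2 ⊃ p3) ⊃ ¬((¬p3 ⊃ (p2 ⊃ p3)) ∨ ¬p2)): min(1, 1 − 0.61 + 0.26) = 0.65

0.65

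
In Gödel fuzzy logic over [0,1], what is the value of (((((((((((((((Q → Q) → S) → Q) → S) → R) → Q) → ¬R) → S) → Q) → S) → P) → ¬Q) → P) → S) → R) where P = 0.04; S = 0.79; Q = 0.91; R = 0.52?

(Q → Q): 0.91 ≤ 0.91, so result = 1
((Q → Q) → S): 1 > 0.79, so result = 0.79
(((Q → Q) → S) → Q): 0.79 ≤ 0.91, so result = 1
((((Q → Q) → S) → Q) → S): 1 > 0.79, so result = 0.79
(((((Q → Q) → S) → Q) → S) → R): 0.79 > 0.52, so result = 0.52
((((((Q → Q) → S) → Q) → S) → R) → Q): 0.52 ≤ 0.91, so result = 1
¬R: Gödel ¬ of 0.52 = 0 (operand ≠ 0)
(((((((Q → Q) → S) → Q) → S) → R) → Q) → ¬R): 1 > 0, so result = 0
((((((((Q → Q) → S) → Q) → S) → R) → Q) → ¬R) → S): 0 ≤ 0.79, so result = 1
(((((((((Q → Q) → S) → Q) → S) → R) → Q) → ¬R) → S) → Q): 1 > 0.91, so result = 0.91
((((((((((Q → Q) → S) → Q) → S) → R) → Q) → ¬R) → S) → Q) → S): 0.91 > 0.79, so result = 0.79
(((((((((((Q → Q) → S) → Q) → S) → R) → Q) → ¬R) → S) → Q) → S) → P): 0.79 > 0.04, so result = 0.04
¬Q: Gödel ¬ of 0.91 = 0 (operand ≠ 0)
((((((((((((Q → Q) → S) → Q) → S) → R) → Q) → ¬R) → S) → Q) → S) → P) → ¬Q): 0.04 > 0, so result = 0
(((((((((((((Q → Q) → S) → Q) → S) → R) → Q) → ¬R) → S) → Q) → S) → P) → ¬Q) → P): 0 ≤ 0.04, so result = 1
((((((((((((((Q → Q) → S) → Q) → S) → R) → Q) → ¬R) → S) → Q) → S) → P) → ¬Q) → P) → S): 1 > 0.79, so result = 0.79
(((((((((((((((Q → Q) → S) → Q) → S) → R) → Q) → ¬R) → S) → Q) → S) → P) → ¬Q) → P) → S) → R): 0.79 > 0.52, so result = 0.52

0.52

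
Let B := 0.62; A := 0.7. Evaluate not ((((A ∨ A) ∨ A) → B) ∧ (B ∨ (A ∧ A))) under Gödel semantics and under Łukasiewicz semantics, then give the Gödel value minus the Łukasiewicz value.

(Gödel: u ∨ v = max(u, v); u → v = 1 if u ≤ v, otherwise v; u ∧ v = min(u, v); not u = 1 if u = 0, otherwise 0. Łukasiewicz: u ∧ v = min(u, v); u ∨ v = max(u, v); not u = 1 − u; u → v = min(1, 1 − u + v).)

-0.30

Gödel evaluation:
  (A ∨ A) = max(0.7, 0.7) = 0.7
  ((A ∨ A) ∨ A) = max(0.7, 0.7) = 0.7
  (((A ∨ A) ∨ A) → B): 0.7 > 0.62, so result = 0.62
  (A ∧ A) = min(0.7, 0.7) = 0.7
  (B ∨ (A ∧ A)) = max(0.62, 0.7) = 0.7
  ((((A ∨ A) ∨ A) → B) ∧ (B ∨ (A ∧ A))) = min(0.62, 0.7) = 0.62
  not ((((A ∨ A) ∨ A) → B) ∧ (B ∨ (A ∧ A))): Gödel ¬ of 0.62 = 0 (operand ≠ 0)
  Gödel value = 0
Łukasiewicz evaluation:
  (A ∨ A) = max(0.7, 0.7) = 0.7
  ((A ∨ A) ∨ A) = max(0.7, 0.7) = 0.7
  (((A ∨ A) ∨ A) → B): min(1, 1 − 0.7 + 0.62) = 0.92
  (A ∧ A) = min(0.7, 0.7) = 0.7
  (B ∨ (A ∧ A)) = max(0.62, 0.7) = 0.7
  ((((A ∨ A) ∨ A) → B) ∧ (B ∨ (A ∧ A))) = min(0.92, 0.7) = 0.7
  not ((((A ∨ A) ∨ A) → B) ∧ (B ∨ (A ∧ A))): Łukasiewicz ¬ gives 1 − 0.7 = 0.3
  Łukasiewicz value = 0.3
Difference: 0 − 0.3 = -0.30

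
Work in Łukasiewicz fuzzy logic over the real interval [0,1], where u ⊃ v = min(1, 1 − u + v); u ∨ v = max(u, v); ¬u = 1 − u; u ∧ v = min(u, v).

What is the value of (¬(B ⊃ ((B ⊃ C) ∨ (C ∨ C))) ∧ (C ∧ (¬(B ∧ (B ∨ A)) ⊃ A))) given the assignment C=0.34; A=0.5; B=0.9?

(B ⊃ C): min(1, 1 − 0.9 + 0.34) = 0.44
(C ∨ C) = max(0.34, 0.34) = 0.34
((B ⊃ C) ∨ (C ∨ C)) = max(0.44, 0.34) = 0.44
(B ⊃ ((B ⊃ C) ∨ (C ∨ C))): min(1, 1 − 0.9 + 0.44) = 0.54
¬(B ⊃ ((B ⊃ C) ∨ (C ∨ C))): Łukasiewicz ¬ gives 1 − 0.54 = 0.46
(B ∨ A) = max(0.9, 0.5) = 0.9
(B ∧ (B ∨ A)) = min(0.9, 0.9) = 0.9
¬(B ∧ (B ∨ A)): Łukasiewicz ¬ gives 1 − 0.9 = 0.1
(¬(B ∧ (B ∨ A)) ⊃ A): min(1, 1 − 0.1 + 0.5) = 1
(C ∧ (¬(B ∧ (B ∨ A)) ⊃ A)) = min(0.34, 1) = 0.34
(¬(B ⊃ ((B ⊃ C) ∨ (C ∨ C))) ∧ (C ∧ (¬(B ∧ (B ∨ A)) ⊃ A))) = min(0.46, 0.34) = 0.34

0.34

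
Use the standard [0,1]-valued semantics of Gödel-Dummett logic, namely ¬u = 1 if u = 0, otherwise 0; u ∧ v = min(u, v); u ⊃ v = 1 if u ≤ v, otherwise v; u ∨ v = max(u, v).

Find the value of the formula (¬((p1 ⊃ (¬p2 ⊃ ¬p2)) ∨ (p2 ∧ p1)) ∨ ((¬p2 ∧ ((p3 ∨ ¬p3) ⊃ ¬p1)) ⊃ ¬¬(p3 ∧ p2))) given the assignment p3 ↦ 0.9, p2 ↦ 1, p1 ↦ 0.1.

1.00

¬p2: Gödel ¬ of 1 = 0 (operand ≠ 0)
¬p2: Gödel ¬ of 1 = 0 (operand ≠ 0)
(¬p2 ⊃ ¬p2): 0 ≤ 0, so result = 1
(p1 ⊃ (¬p2 ⊃ ¬p2)): 0.1 ≤ 1, so result = 1
(p2 ∧ p1) = min(1, 0.1) = 0.1
((p1 ⊃ (¬p2 ⊃ ¬p2)) ∨ (p2 ∧ p1)) = max(1, 0.1) = 1
¬((p1 ⊃ (¬p2 ⊃ ¬p2)) ∨ (p2 ∧ p1)): Gödel ¬ of 1 = 0 (operand ≠ 0)
¬p2: Gödel ¬ of 1 = 0 (operand ≠ 0)
¬p3: Gödel ¬ of 0.9 = 0 (operand ≠ 0)
(p3 ∨ ¬p3) = max(0.9, 0) = 0.9
¬p1: Gödel ¬ of 0.1 = 0 (operand ≠ 0)
((p3 ∨ ¬p3) ⊃ ¬p1): 0.9 > 0, so result = 0
(¬p2 ∧ ((p3 ∨ ¬p3) ⊃ ¬p1)) = min(0, 0) = 0
(p3 ∧ p2) = min(0.9, 1) = 0.9
¬(p3 ∧ p2): Gödel ¬ of 0.9 = 0 (operand ≠ 0)
¬¬(p3 ∧ p2): Gödel ¬ of 0 = 1 (operand is 0)
((¬p2 ∧ ((p3 ∨ ¬p3) ⊃ ¬p1)) ⊃ ¬¬(p3 ∧ p2)): 0 ≤ 1, so result = 1
(¬((p1 ⊃ (¬p2 ⊃ ¬p2)) ∨ (p2 ∧ p1)) ∨ ((¬p2 ∧ ((p3 ∨ ¬p3) ⊃ ¬p1)) ⊃ ¬¬(p3 ∧ p2))) = max(0, 1) = 1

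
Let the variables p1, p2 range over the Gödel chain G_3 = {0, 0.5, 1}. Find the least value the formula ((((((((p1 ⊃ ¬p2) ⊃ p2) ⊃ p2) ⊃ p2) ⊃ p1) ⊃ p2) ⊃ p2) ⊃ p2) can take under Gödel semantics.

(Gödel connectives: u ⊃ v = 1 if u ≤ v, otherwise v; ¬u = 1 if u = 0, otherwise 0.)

0.00

The minimum is attained at p1 = 0, p2 = 0:
  ¬p2: Gödel ¬ of 0 = 1 (operand is 0)
  (p1 ⊃ ¬p2): 0 ≤ 1, so result = 1
  ((p1 ⊃ ¬p2) ⊃ p2): 1 > 0, so result = 0
  (((p1 ⊃ ¬p2) ⊃ p2) ⊃ p2): 0 ≤ 0, so result = 1
  ((((p1 ⊃ ¬p2) ⊃ p2) ⊃ p2) ⊃ p2): 1 > 0, so result = 0
  (((((p1 ⊃ ¬p2) ⊃ p2) ⊃ p2) ⊃ p2) ⊃ p1): 0 ≤ 0, so result = 1
  ((((((p1 ⊃ ¬p2) ⊃ p2) ⊃ p2) ⊃ p2) ⊃ p1) ⊃ p2): 1 > 0, so result = 0
  (((((((p1 ⊃ ¬p2) ⊃ p2) ⊃ p2) ⊃ p2) ⊃ p1) ⊃ p2) ⊃ p2): 0 ≤ 0, so result = 1
  ((((((((p1 ⊃ ¬p2) ⊃ p2) ⊃ p2) ⊃ p2) ⊃ p1) ⊃ p2) ⊃ p2) ⊃ p2): 1 > 0, so result = 0
Checking all 9 assignments confirms none give a value below 0.00.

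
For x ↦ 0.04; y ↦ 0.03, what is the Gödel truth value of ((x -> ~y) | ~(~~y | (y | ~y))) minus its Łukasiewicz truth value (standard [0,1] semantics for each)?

-1.00

Gödel evaluation:
  ~y: Gödel ¬ of 0.03 = 0 (operand ≠ 0)
  (x -> ~y): 0.04 > 0, so result = 0
  ~y: Gödel ¬ of 0.03 = 0 (operand ≠ 0)
  ~~y: Gödel ¬ of 0 = 1 (operand is 0)
  ~y: Gödel ¬ of 0.03 = 0 (operand ≠ 0)
  (y | ~y) = max(0.03, 0) = 0.03
  (~~y | (y | ~y)) = max(1, 0.03) = 1
  ~(~~y | (y | ~y)): Gödel ¬ of 1 = 0 (operand ≠ 0)
  ((x -> ~y) | ~(~~y | (y | ~y))) = max(0, 0) = 0
  Gödel value = 0
Łukasiewicz evaluation:
  ~y: Łukasiewicz ¬ gives 1 − 0.03 = 0.97
  (x -> ~y): min(1, 1 − 0.04 + 0.97) = 1
  ~y: Łukasiewicz ¬ gives 1 − 0.03 = 0.97
  ~~y: Łukasiewicz ¬ gives 1 − 0.97 = 0.03
  ~y: Łukasiewicz ¬ gives 1 − 0.03 = 0.97
  (y | ~y) = max(0.03, 0.97) = 0.97
  (~~y | (y | ~y)) = max(0.03, 0.97) = 0.97
  ~(~~y | (y | ~y)): Łukasiewicz ¬ gives 1 − 0.97 = 0.03
  ((x -> ~y) | ~(~~y | (y | ~y))) = max(1, 0.03) = 1
  Łukasiewicz value = 1
Difference: 0 − 1 = -1.00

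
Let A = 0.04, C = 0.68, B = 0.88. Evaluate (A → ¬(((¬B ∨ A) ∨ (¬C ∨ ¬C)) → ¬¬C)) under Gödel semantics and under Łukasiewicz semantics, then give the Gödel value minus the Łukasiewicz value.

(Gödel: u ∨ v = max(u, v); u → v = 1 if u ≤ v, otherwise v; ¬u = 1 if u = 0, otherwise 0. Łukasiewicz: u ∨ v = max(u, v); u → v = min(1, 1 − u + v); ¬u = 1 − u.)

-0.96

Gödel evaluation:
  ¬B: Gödel ¬ of 0.88 = 0 (operand ≠ 0)
  (¬B ∨ A) = max(0, 0.04) = 0.04
  ¬C: Gödel ¬ of 0.68 = 0 (operand ≠ 0)
  ¬C: Gödel ¬ of 0.68 = 0 (operand ≠ 0)
  (¬C ∨ ¬C) = max(0, 0) = 0
  ((¬B ∨ A) ∨ (¬C ∨ ¬C)) = max(0.04, 0) = 0.04
  ¬C: Gödel ¬ of 0.68 = 0 (operand ≠ 0)
  ¬¬C: Gödel ¬ of 0 = 1 (operand is 0)
  (((¬B ∨ A) ∨ (¬C ∨ ¬C)) → ¬¬C): 0.04 ≤ 1, so result = 1
  ¬(((¬B ∨ A) ∨ (¬C ∨ ¬C)) → ¬¬C): Gödel ¬ of 1 = 0 (operand ≠ 0)
  (A → ¬(((¬B ∨ A) ∨ (¬C ∨ ¬C)) → ¬¬C)): 0.04 > 0, so result = 0
  Gödel value = 0
Łukasiewicz evaluation:
  ¬B: Łukasiewicz ¬ gives 1 − 0.88 = 0.12
  (¬B ∨ A) = max(0.12, 0.04) = 0.12
  ¬C: Łukasiewicz ¬ gives 1 − 0.68 = 0.32
  ¬C: Łukasiewicz ¬ gives 1 − 0.68 = 0.32
  (¬C ∨ ¬C) = max(0.32, 0.32) = 0.32
  ((¬B ∨ A) ∨ (¬C ∨ ¬C)) = max(0.12, 0.32) = 0.32
  ¬C: Łukasiewicz ¬ gives 1 − 0.68 = 0.32
  ¬¬C: Łukasiewicz ¬ gives 1 − 0.32 = 0.68
  (((¬B ∨ A) ∨ (¬C ∨ ¬C)) → ¬¬C): min(1, 1 − 0.32 + 0.68) = 1
  ¬(((¬B ∨ A) ∨ (¬C ∨ ¬C)) → ¬¬C): Łukasiewicz ¬ gives 1 − 1 = 0
  (A → ¬(((¬B ∨ A) ∨ (¬C ∨ ¬C)) → ¬¬C)): min(1, 1 − 0.04 + 0) = 0.96
  Łukasiewicz value = 0.96
Difference: 0 − 0.96 = -0.96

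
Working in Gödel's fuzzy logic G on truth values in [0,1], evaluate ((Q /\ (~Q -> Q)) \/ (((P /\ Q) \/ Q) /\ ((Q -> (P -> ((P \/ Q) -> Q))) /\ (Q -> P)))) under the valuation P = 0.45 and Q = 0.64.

0.64

~Q: Gödel ¬ of 0.64 = 0 (operand ≠ 0)
(~Q -> Q): 0 ≤ 0.64, so result = 1
(Q /\ (~Q -> Q)) = min(0.64, 1) = 0.64
(P /\ Q) = min(0.45, 0.64) = 0.45
((P /\ Q) \/ Q) = max(0.45, 0.64) = 0.64
(P \/ Q) = max(0.45, 0.64) = 0.64
((P \/ Q) -> Q): 0.64 ≤ 0.64, so result = 1
(P -> ((P \/ Q) -> Q)): 0.45 ≤ 1, so result = 1
(Q -> (P -> ((P \/ Q) -> Q))): 0.64 ≤ 1, so result = 1
(Q -> P): 0.64 > 0.45, so result = 0.45
((Q -> (P -> ((P \/ Q) -> Q))) /\ (Q -> P)) = min(1, 0.45) = 0.45
(((P /\ Q) \/ Q) /\ ((Q -> (P -> ((P \/ Q) -> Q))) /\ (Q -> P))) = min(0.64, 0.45) = 0.45
((Q /\ (~Q -> Q)) \/ (((P /\ Q) \/ Q) /\ ((Q -> (P -> ((P \/ Q) -> Q))) /\ (Q -> P)))) = max(0.64, 0.45) = 0.64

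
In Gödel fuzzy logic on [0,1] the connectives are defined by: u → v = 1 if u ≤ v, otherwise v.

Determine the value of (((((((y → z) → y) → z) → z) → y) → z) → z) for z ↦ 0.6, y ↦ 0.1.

0.60

(y → z): 0.1 ≤ 0.6, so result = 1
((y → z) → y): 1 > 0.1, so result = 0.1
(((y → z) → y) → z): 0.1 ≤ 0.6, so result = 1
((((y → z) → y) → z) → z): 1 > 0.6, so result = 0.6
(((((y → z) → y) → z) → z) → y): 0.6 > 0.1, so result = 0.1
((((((y → z) → y) → z) → z) → y) → z): 0.1 ≤ 0.6, so result = 1
(((((((y → z) → y) → z) → z) → y) → z) → z): 1 > 0.6, so result = 0.6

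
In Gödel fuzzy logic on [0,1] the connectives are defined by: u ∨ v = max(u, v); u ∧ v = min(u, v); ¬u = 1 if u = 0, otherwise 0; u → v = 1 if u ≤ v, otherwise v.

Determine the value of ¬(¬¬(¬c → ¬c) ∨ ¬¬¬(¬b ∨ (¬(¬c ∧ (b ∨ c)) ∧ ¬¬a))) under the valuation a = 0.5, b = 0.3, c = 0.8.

¬c: Gödel ¬ of 0.8 = 0 (operand ≠ 0)
¬c: Gödel ¬ of 0.8 = 0 (operand ≠ 0)
(¬c → ¬c): 0 ≤ 0, so result = 1
¬(¬c → ¬c): Gödel ¬ of 1 = 0 (operand ≠ 0)
¬¬(¬c → ¬c): Gödel ¬ of 0 = 1 (operand is 0)
¬b: Gödel ¬ of 0.3 = 0 (operand ≠ 0)
¬c: Gödel ¬ of 0.8 = 0 (operand ≠ 0)
(b ∨ c) = max(0.3, 0.8) = 0.8
(¬c ∧ (b ∨ c)) = min(0, 0.8) = 0
¬(¬c ∧ (b ∨ c)): Gödel ¬ of 0 = 1 (operand is 0)
¬a: Gödel ¬ of 0.5 = 0 (operand ≠ 0)
¬¬a: Gödel ¬ of 0 = 1 (operand is 0)
(¬(¬c ∧ (b ∨ c)) ∧ ¬¬a) = min(1, 1) = 1
(¬b ∨ (¬(¬c ∧ (b ∨ c)) ∧ ¬¬a)) = max(0, 1) = 1
¬(¬b ∨ (¬(¬c ∧ (b ∨ c)) ∧ ¬¬a)): Gödel ¬ of 1 = 0 (operand ≠ 0)
¬¬(¬b ∨ (¬(¬c ∧ (b ∨ c)) ∧ ¬¬a)): Gödel ¬ of 0 = 1 (operand is 0)
¬¬¬(¬b ∨ (¬(¬c ∧ (b ∨ c)) ∧ ¬¬a)): Gödel ¬ of 1 = 0 (operand ≠ 0)
(¬¬(¬c → ¬c) ∨ ¬¬¬(¬b ∨ (¬(¬c ∧ (b ∨ c)) ∧ ¬¬a))) = max(1, 0) = 1
¬(¬¬(¬c → ¬c) ∨ ¬¬¬(¬b ∨ (¬(¬c ∧ (b ∨ c)) ∧ ¬¬a))): Gödel ¬ of 1 = 0 (operand ≠ 0)

0.00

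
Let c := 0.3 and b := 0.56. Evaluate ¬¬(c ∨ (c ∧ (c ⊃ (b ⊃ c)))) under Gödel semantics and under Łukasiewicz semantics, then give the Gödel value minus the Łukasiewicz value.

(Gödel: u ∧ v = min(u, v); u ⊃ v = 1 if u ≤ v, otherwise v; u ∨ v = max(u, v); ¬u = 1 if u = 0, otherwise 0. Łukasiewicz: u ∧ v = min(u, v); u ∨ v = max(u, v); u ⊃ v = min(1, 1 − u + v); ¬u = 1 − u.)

Gödel evaluation:
  (b ⊃ c): 0.56 > 0.3, so result = 0.3
  (c ⊃ (b ⊃ c)): 0.3 ≤ 0.3, so result = 1
  (c ∧ (c ⊃ (b ⊃ c))) = min(0.3, 1) = 0.3
  (c ∨ (c ∧ (c ⊃ (b ⊃ c)))) = max(0.3, 0.3) = 0.3
  ¬(c ∨ (c ∧ (c ⊃ (b ⊃ c)))): Gödel ¬ of 0.3 = 0 (operand ≠ 0)
  ¬¬(c ∨ (c ∧ (c ⊃ (b ⊃ c)))): Gödel ¬ of 0 = 1 (operand is 0)
  Gödel value = 1
Łukasiewicz evaluation:
  (b ⊃ c): min(1, 1 − 0.56 + 0.3) = 0.74
  (c ⊃ (b ⊃ c)): min(1, 1 − 0.3 + 0.74) = 1
  (c ∧ (c ⊃ (b ⊃ c))) = min(0.3, 1) = 0.3
  (c ∨ (c ∧ (c ⊃ (b ⊃ c)))) = max(0.3, 0.3) = 0.3
  ¬(c ∨ (c ∧ (c ⊃ (b ⊃ c)))): Łukasiewicz ¬ gives 1 − 0.3 = 0.7
  ¬¬(c ∨ (c ∧ (c ⊃ (b ⊃ c)))): Łukasiewicz ¬ gives 1 − 0.7 = 0.3
  Łukasiewicz value = 0.3
Difference: 1 − 0.3 = 0.70

0.70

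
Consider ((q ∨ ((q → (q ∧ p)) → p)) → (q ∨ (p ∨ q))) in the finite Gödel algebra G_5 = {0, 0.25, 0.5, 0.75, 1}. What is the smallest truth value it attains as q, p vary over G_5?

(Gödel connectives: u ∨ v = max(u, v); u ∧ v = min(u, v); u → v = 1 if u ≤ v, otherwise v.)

0.25

The minimum is attained at q = 0.25, p = 0:
  (q ∧ p) = min(0.25, 0) = 0
  (q → (q ∧ p)): 0.25 > 0, so result = 0
  ((q → (q ∧ p)) → p): 0 ≤ 0, so result = 1
  (q ∨ ((q → (q ∧ p)) → p)) = max(0.25, 1) = 1
  (p ∨ q) = max(0, 0.25) = 0.25
  (q ∨ (p ∨ q)) = max(0.25, 0.25) = 0.25
  ((q ∨ ((q → (q ∧ p)) → p)) → (q ∨ (p ∨ q))): 1 > 0.25, so result = 0.25
Checking all 25 assignments confirms none give a value below 0.25.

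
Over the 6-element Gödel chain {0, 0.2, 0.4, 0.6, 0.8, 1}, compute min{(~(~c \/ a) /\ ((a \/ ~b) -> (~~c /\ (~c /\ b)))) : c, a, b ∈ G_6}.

0.00

The minimum is attained at c = 0, a = 0, b = 0:
  ~c: Gödel ¬ of 0 = 1 (operand is 0)
  (~c \/ a) = max(1, 0) = 1
  ~(~c \/ a): Gödel ¬ of 1 = 0 (operand ≠ 0)
  ~b: Gödel ¬ of 0 = 1 (operand is 0)
  (a \/ ~b) = max(0, 1) = 1
  ~c: Gödel ¬ of 0 = 1 (operand is 0)
  ~~c: Gödel ¬ of 1 = 0 (operand ≠ 0)
  ~c: Gödel ¬ of 0 = 1 (operand is 0)
  (~c /\ b) = min(1, 0) = 0
  (~~c /\ (~c /\ b)) = min(0, 0) = 0
  ((a \/ ~b) -> (~~c /\ (~c /\ b))): 1 > 0, so result = 0
  (~(~c \/ a) /\ ((a \/ ~b) -> (~~c /\ (~c /\ b)))) = min(0, 0) = 0
Checking all 216 assignments confirms none give a value below 0.00.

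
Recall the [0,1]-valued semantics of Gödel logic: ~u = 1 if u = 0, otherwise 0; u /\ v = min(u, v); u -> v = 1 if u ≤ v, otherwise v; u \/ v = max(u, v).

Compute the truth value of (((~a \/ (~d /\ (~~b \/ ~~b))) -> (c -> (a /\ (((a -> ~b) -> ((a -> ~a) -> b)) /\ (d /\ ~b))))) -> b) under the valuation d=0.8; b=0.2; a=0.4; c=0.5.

0.20

~a: Gödel ¬ of 0.4 = 0 (operand ≠ 0)
~d: Gödel ¬ of 0.8 = 0 (operand ≠ 0)
~b: Gödel ¬ of 0.2 = 0 (operand ≠ 0)
~~b: Gödel ¬ of 0 = 1 (operand is 0)
~b: Gödel ¬ of 0.2 = 0 (operand ≠ 0)
~~b: Gödel ¬ of 0 = 1 (operand is 0)
(~~b \/ ~~b) = max(1, 1) = 1
(~d /\ (~~b \/ ~~b)) = min(0, 1) = 0
(~a \/ (~d /\ (~~b \/ ~~b))) = max(0, 0) = 0
~b: Gödel ¬ of 0.2 = 0 (operand ≠ 0)
(a -> ~b): 0.4 > 0, so result = 0
~a: Gödel ¬ of 0.4 = 0 (operand ≠ 0)
(a -> ~a): 0.4 > 0, so result = 0
((a -> ~a) -> b): 0 ≤ 0.2, so result = 1
((a -> ~b) -> ((a -> ~a) -> b)): 0 ≤ 1, so result = 1
~b: Gödel ¬ of 0.2 = 0 (operand ≠ 0)
(d /\ ~b) = min(0.8, 0) = 0
(((a -> ~b) -> ((a -> ~a) -> b)) /\ (d /\ ~b)) = min(1, 0) = 0
(a /\ (((a -> ~b) -> ((a -> ~a) -> b)) /\ (d /\ ~b))) = min(0.4, 0) = 0
(c -> (a /\ (((a -> ~b) -> ((a -> ~a) -> b)) /\ (d /\ ~b)))): 0.5 > 0, so result = 0
((~a \/ (~d /\ (~~b \/ ~~b))) -> (c -> (a /\ (((a -> ~b) -> ((a -> ~a) -> b)) /\ (d /\ ~b))))): 0 ≤ 0, so result = 1
(((~a \/ (~d /\ (~~b \/ ~~b))) -> (c -> (a /\ (((a -> ~b) -> ((a -> ~a) -> b)) /\ (d /\ ~b))))) -> b): 1 > 0.2, so result = 0.2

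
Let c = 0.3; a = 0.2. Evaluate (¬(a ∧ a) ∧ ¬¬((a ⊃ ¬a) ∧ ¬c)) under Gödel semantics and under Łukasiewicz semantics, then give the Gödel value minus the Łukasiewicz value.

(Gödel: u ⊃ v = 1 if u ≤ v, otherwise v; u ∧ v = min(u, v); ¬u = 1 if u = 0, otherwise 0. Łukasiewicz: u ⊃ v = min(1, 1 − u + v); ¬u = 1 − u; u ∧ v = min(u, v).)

Gödel evaluation:
  (a ∧ a) = min(0.2, 0.2) = 0.2
  ¬(a ∧ a): Gödel ¬ of 0.2 = 0 (operand ≠ 0)
  ¬a: Gödel ¬ of 0.2 = 0 (operand ≠ 0)
  (a ⊃ ¬a): 0.2 > 0, so result = 0
  ¬c: Gödel ¬ of 0.3 = 0 (operand ≠ 0)
  ((a ⊃ ¬a) ∧ ¬c) = min(0, 0) = 0
  ¬((a ⊃ ¬a) ∧ ¬c): Gödel ¬ of 0 = 1 (operand is 0)
  ¬¬((a ⊃ ¬a) ∧ ¬c): Gödel ¬ of 1 = 0 (operand ≠ 0)
  (¬(a ∧ a) ∧ ¬¬((a ⊃ ¬a) ∧ ¬c)) = min(0, 0) = 0
  Gödel value = 0
Łukasiewicz evaluation:
  (a ∧ a) = min(0.2, 0.2) = 0.2
  ¬(a ∧ a): Łukasiewicz ¬ gives 1 − 0.2 = 0.8
  ¬a: Łukasiewicz ¬ gives 1 − 0.2 = 0.8
  (a ⊃ ¬a): min(1, 1 − 0.2 + 0.8) = 1
  ¬c: Łukasiewicz ¬ gives 1 − 0.3 = 0.7
  ((a ⊃ ¬a) ∧ ¬c) = min(1, 0.7) = 0.7
  ¬((a ⊃ ¬a) ∧ ¬c): Łukasiewicz ¬ gives 1 − 0.7 = 0.3
  ¬¬((a ⊃ ¬a) ∧ ¬c): Łukasiewicz ¬ gives 1 − 0.3 = 0.7
  (¬(a ∧ a) ∧ ¬¬((a ⊃ ¬a) ∧ ¬c)) = min(0.8, 0.7) = 0.7
  Łukasiewicz value = 0.7
Difference: 0 − 0.7 = -0.70

-0.70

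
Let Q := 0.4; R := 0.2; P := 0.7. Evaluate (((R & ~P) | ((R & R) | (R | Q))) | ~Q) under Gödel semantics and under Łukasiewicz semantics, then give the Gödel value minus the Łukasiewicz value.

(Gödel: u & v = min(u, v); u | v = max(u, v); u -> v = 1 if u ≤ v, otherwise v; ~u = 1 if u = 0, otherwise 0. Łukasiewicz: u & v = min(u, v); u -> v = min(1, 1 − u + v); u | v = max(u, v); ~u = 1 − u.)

-0.20

Gödel evaluation:
  ~P: Gödel ¬ of 0.7 = 0 (operand ≠ 0)
  (R & ~P) = min(0.2, 0) = 0
  (R & R) = min(0.2, 0.2) = 0.2
  (R | Q) = max(0.2, 0.4) = 0.4
  ((R & R) | (R | Q)) = max(0.2, 0.4) = 0.4
  ((R & ~P) | ((R & R) | (R | Q))) = max(0, 0.4) = 0.4
  ~Q: Gödel ¬ of 0.4 = 0 (operand ≠ 0)
  (((R & ~P) | ((R & R) | (R | Q))) | ~Q) = max(0.4, 0) = 0.4
  Gödel value = 0.4
Łukasiewicz evaluation:
  ~P: Łukasiewicz ¬ gives 1 − 0.7 = 0.3
  (R & ~P) = min(0.2, 0.3) = 0.2
  (R & R) = min(0.2, 0.2) = 0.2
  (R | Q) = max(0.2, 0.4) = 0.4
  ((R & R) | (R | Q)) = max(0.2, 0.4) = 0.4
  ((R & ~P) | ((R & R) | (R | Q))) = max(0.2, 0.4) = 0.4
  ~Q: Łukasiewicz ¬ gives 1 − 0.4 = 0.6
  (((R & ~P) | ((R & R) | (R | Q))) | ~Q) = max(0.4, 0.6) = 0.6
  Łukasiewicz value = 0.6
Difference: 0.4 − 0.6 = -0.20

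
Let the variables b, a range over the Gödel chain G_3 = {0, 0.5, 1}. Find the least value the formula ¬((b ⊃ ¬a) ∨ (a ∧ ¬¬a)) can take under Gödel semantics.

The minimum is attained at b = 0, a = 0:
  ¬a: Gödel ¬ of 0 = 1 (operand is 0)
  (b ⊃ ¬a): 0 ≤ 1, so result = 1
  ¬a: Gödel ¬ of 0 = 1 (operand is 0)
  ¬¬a: Gödel ¬ of 1 = 0 (operand ≠ 0)
  (a ∧ ¬¬a) = min(0, 0) = 0
  ((b ⊃ ¬a) ∨ (a ∧ ¬¬a)) = max(1, 0) = 1
  ¬((b ⊃ ¬a) ∨ (a ∧ ¬¬a)): Gödel ¬ of 1 = 0 (operand ≠ 0)
Checking all 9 assignments confirms none give a value below 0.00.

0.00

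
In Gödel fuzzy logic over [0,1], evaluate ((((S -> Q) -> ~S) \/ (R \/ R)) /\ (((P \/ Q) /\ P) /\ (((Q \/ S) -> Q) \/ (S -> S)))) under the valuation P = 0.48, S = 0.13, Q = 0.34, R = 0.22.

0.22

(S -> Q): 0.13 ≤ 0.34, so result = 1
~S: Gödel ¬ of 0.13 = 0 (operand ≠ 0)
((S -> Q) -> ~S): 1 > 0, so result = 0
(R \/ R) = max(0.22, 0.22) = 0.22
(((S -> Q) -> ~S) \/ (R \/ R)) = max(0, 0.22) = 0.22
(P \/ Q) = max(0.48, 0.34) = 0.48
((P \/ Q) /\ P) = min(0.48, 0.48) = 0.48
(Q \/ S) = max(0.34, 0.13) = 0.34
((Q \/ S) -> Q): 0.34 ≤ 0.34, so result = 1
(S -> S): 0.13 ≤ 0.13, so result = 1
(((Q \/ S) -> Q) \/ (S -> S)) = max(1, 1) = 1
(((P \/ Q) /\ P) /\ (((Q \/ S) -> Q) \/ (S -> S))) = min(0.48, 1) = 0.48
((((S -> Q) -> ~S) \/ (R \/ R)) /\ (((P \/ Q) /\ P) /\ (((Q \/ S) -> Q) \/ (S -> S)))) = min(0.22, 0.48) = 0.22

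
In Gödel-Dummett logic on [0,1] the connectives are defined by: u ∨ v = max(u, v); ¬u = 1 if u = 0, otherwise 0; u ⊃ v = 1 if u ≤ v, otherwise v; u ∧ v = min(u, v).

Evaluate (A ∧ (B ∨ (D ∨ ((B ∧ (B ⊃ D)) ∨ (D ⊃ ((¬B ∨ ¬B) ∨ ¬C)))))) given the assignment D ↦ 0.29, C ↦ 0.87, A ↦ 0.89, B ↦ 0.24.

0.29

(B ⊃ D): 0.24 ≤ 0.29, so result = 1
(B ∧ (B ⊃ D)) = min(0.24, 1) = 0.24
¬B: Gödel ¬ of 0.24 = 0 (operand ≠ 0)
¬B: Gödel ¬ of 0.24 = 0 (operand ≠ 0)
(¬B ∨ ¬B) = max(0, 0) = 0
¬C: Gödel ¬ of 0.87 = 0 (operand ≠ 0)
((¬B ∨ ¬B) ∨ ¬C) = max(0, 0) = 0
(D ⊃ ((¬B ∨ ¬B) ∨ ¬C)): 0.29 > 0, so result = 0
((B ∧ (B ⊃ D)) ∨ (D ⊃ ((¬B ∨ ¬B) ∨ ¬C))) = max(0.24, 0) = 0.24
(D ∨ ((B ∧ (B ⊃ D)) ∨ (D ⊃ ((¬B ∨ ¬B) ∨ ¬C)))) = max(0.29, 0.24) = 0.29
(B ∨ (D ∨ ((B ∧ (B ⊃ D)) ∨ (D ⊃ ((¬B ∨ ¬B) ∨ ¬C))))) = max(0.24, 0.29) = 0.29
(A ∧ (B ∨ (D ∨ ((B ∧ (B ⊃ D)) ∨ (D ⊃ ((¬B ∨ ¬B) ∨ ¬C)))))) = min(0.89, 0.29) = 0.29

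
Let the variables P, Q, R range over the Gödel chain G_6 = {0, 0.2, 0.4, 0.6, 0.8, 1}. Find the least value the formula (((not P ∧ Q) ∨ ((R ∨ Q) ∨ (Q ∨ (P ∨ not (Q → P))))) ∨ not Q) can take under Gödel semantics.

The minimum is attained at P = 0.2, Q = 0.2, R = 0:
  not P: Gödel ¬ of 0.2 = 0 (operand ≠ 0)
  (not P ∧ Q) = min(0, 0.2) = 0
  (R ∨ Q) = max(0, 0.2) = 0.2
  (Q → P): 0.2 ≤ 0.2, so result = 1
  not (Q → P): Gödel ¬ of 1 = 0 (operand ≠ 0)
  (P ∨ not (Q → P)) = max(0.2, 0) = 0.2
  (Q ∨ (P ∨ not (Q → P))) = max(0.2, 0.2) = 0.2
  ((R ∨ Q) ∨ (Q ∨ (P ∨ not (Q → P)))) = max(0.2, 0.2) = 0.2
  ((not P ∧ Q) ∨ ((R ∨ Q) ∨ (Q ∨ (P ∨ not (Q → P))))) = max(0, 0.2) = 0.2
  not Q: Gödel ¬ of 0.2 = 0 (operand ≠ 0)
  (((not P ∧ Q) ∨ ((R ∨ Q) ∨ (Q ∨ (P ∨ not (Q → P))))) ∨ not Q) = max(0.2, 0) = 0.2
Checking all 216 assignments confirms none give a value below 0.20.

0.20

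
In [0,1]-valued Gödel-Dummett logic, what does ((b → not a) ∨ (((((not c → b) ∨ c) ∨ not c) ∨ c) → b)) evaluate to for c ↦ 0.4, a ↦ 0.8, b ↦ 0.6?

not a: Gödel ¬ of 0.8 = 0 (operand ≠ 0)
(b → not a): 0.6 > 0, so result = 0
not c: Gödel ¬ of 0.4 = 0 (operand ≠ 0)
(not c → b): 0 ≤ 0.6, so result = 1
((not c → b) ∨ c) = max(1, 0.4) = 1
not c: Gödel ¬ of 0.4 = 0 (operand ≠ 0)
(((not c → b) ∨ c) ∨ not c) = max(1, 0) = 1
((((not c → b) ∨ c) ∨ not c) ∨ c) = max(1, 0.4) = 1
(((((not c → b) ∨ c) ∨ not c) ∨ c) → b): 1 > 0.6, so result = 0.6
((b → not a) ∨ (((((not c → b) ∨ c) ∨ not c) ∨ c) → b)) = max(0, 0.6) = 0.6

0.60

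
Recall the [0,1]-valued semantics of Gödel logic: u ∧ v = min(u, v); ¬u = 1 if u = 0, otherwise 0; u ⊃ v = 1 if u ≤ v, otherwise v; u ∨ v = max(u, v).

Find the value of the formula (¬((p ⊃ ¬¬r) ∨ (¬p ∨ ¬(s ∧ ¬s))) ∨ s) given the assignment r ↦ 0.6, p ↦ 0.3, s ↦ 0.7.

¬r: Gödel ¬ of 0.6 = 0 (operand ≠ 0)
¬¬r: Gödel ¬ of 0 = 1 (operand is 0)
(p ⊃ ¬¬r): 0.3 ≤ 1, so result = 1
¬p: Gödel ¬ of 0.3 = 0 (operand ≠ 0)
¬s: Gödel ¬ of 0.7 = 0 (operand ≠ 0)
(s ∧ ¬s) = min(0.7, 0) = 0
¬(s ∧ ¬s): Gödel ¬ of 0 = 1 (operand is 0)
(¬p ∨ ¬(s ∧ ¬s)) = max(0, 1) = 1
((p ⊃ ¬¬r) ∨ (¬p ∨ ¬(s ∧ ¬s))) = max(1, 1) = 1
¬((p ⊃ ¬¬r) ∨ (¬p ∨ ¬(s ∧ ¬s))): Gödel ¬ of 1 = 0 (operand ≠ 0)
(¬((p ⊃ ¬¬r) ∨ (¬p ∨ ¬(s ∧ ¬s))) ∨ s) = max(0, 0.7) = 0.7

0.70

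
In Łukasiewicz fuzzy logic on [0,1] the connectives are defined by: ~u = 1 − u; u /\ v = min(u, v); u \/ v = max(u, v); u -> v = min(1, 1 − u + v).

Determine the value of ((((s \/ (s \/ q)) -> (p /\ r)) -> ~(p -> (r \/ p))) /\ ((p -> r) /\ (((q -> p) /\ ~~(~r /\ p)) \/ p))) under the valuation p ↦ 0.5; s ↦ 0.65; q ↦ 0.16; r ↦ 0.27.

(s \/ q) = max(0.65, 0.16) = 0.65
(s \/ (s \/ q)) = max(0.65, 0.65) = 0.65
(p /\ r) = min(0.5, 0.27) = 0.27
((s \/ (s \/ q)) -> (p /\ r)): min(1, 1 − 0.65 + 0.27) = 0.62
(r \/ p) = max(0.27, 0.5) = 0.5
(p -> (r \/ p)): min(1, 1 − 0.5 + 0.5) = 1
~(p -> (r \/ p)): Łukasiewicz ¬ gives 1 − 1 = 0
(((s \/ (s \/ q)) -> (p /\ r)) -> ~(p -> (r \/ p))): min(1, 1 − 0.62 + 0) = 0.38
(p -> r): min(1, 1 − 0.5 + 0.27) = 0.77
(q -> p): min(1, 1 − 0.16 + 0.5) = 1
~r: Łukasiewicz ¬ gives 1 − 0.27 = 0.73
(~r /\ p) = min(0.73, 0.5) = 0.5
~(~r /\ p): Łukasiewicz ¬ gives 1 − 0.5 = 0.5
~~(~r /\ p): Łukasiewicz ¬ gives 1 − 0.5 = 0.5
((q -> p) /\ ~~(~r /\ p)) = min(1, 0.5) = 0.5
(((q -> p) /\ ~~(~r /\ p)) \/ p) = max(0.5, 0.5) = 0.5
((p -> r) /\ (((q -> p) /\ ~~(~r /\ p)) \/ p)) = min(0.77, 0.5) = 0.5
((((s \/ (s \/ q)) -> (p /\ r)) -> ~(p -> (r \/ p))) /\ ((p -> r) /\ (((q -> p) /\ ~~(~r /\ p)) \/ p))) = min(0.38, 0.5) = 0.38

0.38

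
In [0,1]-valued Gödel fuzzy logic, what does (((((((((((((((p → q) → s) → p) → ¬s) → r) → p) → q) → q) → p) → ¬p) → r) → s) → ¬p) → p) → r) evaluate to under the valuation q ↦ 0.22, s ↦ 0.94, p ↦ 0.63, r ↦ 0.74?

(p → q): 0.63 > 0.22, so result = 0.22
((p → q) → s): 0.22 ≤ 0.94, so result = 1
(((p → q) → s) → p): 1 > 0.63, so result = 0.63
¬s: Gödel ¬ of 0.94 = 0 (operand ≠ 0)
((((p → q) → s) → p) → ¬s): 0.63 > 0, so result = 0
(((((p → q) → s) → p) → ¬s) → r): 0 ≤ 0.74, so result = 1
((((((p → q) → s) → p) → ¬s) → r) → p): 1 > 0.63, so result = 0.63
(((((((p → q) → s) → p) → ¬s) → r) → p) → q): 0.63 > 0.22, so result = 0.22
((((((((p → q) → s) → p) → ¬s) → r) → p) → q) → q): 0.22 ≤ 0.22, so result = 1
(((((((((p → q) → s) → p) → ¬s) → r) → p) → q) → q) → p): 1 > 0.63, so result = 0.63
¬p: Gödel ¬ of 0.63 = 0 (operand ≠ 0)
((((((((((p → q) → s) → p) → ¬s) → r) → p) → q) → q) → p) → ¬p): 0.63 > 0, so result = 0
(((((((((((p → q) → s) → p) → ¬s) → r) → p) → q) → q) → p) → ¬p) → r): 0 ≤ 0.74, so result = 1
((((((((((((p → q) → s) → p) → ¬s) → r) → p) → q) → q) → p) → ¬p) → r) → s): 1 > 0.94, so result = 0.94
¬p: Gödel ¬ of 0.63 = 0 (operand ≠ 0)
(((((((((((((p → q) → s) → p) → ¬s) → r) → p) → q) → q) → p) → ¬p) → r) → s) → ¬p): 0.94 > 0, so result = 0
((((((((((((((p → q) → s) → p) → ¬s) → r) → p) → q) → q) → p) → ¬p) → r) → s) → ¬p) → p): 0 ≤ 0.63, so result = 1
(((((((((((((((p → q) → s) → p) → ¬s) → r) → p) → q) → q) → p) → ¬p) → r) → s) → ¬p) → p) → r): 1 > 0.74, so result = 0.74

0.74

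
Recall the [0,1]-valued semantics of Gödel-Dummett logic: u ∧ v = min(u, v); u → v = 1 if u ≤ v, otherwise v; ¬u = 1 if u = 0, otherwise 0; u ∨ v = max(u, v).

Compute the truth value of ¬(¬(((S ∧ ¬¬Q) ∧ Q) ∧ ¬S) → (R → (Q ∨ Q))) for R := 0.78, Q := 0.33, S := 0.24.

¬Q: Gödel ¬ of 0.33 = 0 (operand ≠ 0)
¬¬Q: Gödel ¬ of 0 = 1 (operand is 0)
(S ∧ ¬¬Q) = min(0.24, 1) = 0.24
((S ∧ ¬¬Q) ∧ Q) = min(0.24, 0.33) = 0.24
¬S: Gödel ¬ of 0.24 = 0 (operand ≠ 0)
(((S ∧ ¬¬Q) ∧ Q) ∧ ¬S) = min(0.24, 0) = 0
¬(((S ∧ ¬¬Q) ∧ Q) ∧ ¬S): Gödel ¬ of 0 = 1 (operand is 0)
(Q ∨ Q) = max(0.33, 0.33) = 0.33
(R → (Q ∨ Q)): 0.78 > 0.33, so result = 0.33
(¬(((S ∧ ¬¬Q) ∧ Q) ∧ ¬S) → (R → (Q ∨ Q))): 1 > 0.33, so result = 0.33
¬(¬(((S ∧ ¬¬Q) ∧ Q) ∧ ¬S) → (R → (Q ∨ Q))): Gödel ¬ of 0.33 = 0 (operand ≠ 0)

0.00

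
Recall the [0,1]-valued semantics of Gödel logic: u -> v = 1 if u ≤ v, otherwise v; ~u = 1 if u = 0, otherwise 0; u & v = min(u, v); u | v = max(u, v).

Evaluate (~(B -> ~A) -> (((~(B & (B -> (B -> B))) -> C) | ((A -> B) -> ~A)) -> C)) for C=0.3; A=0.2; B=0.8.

0.30

~A: Gödel ¬ of 0.2 = 0 (operand ≠ 0)
(B -> ~A): 0.8 > 0, so result = 0
~(B -> ~A): Gödel ¬ of 0 = 1 (operand is 0)
(B -> B): 0.8 ≤ 0.8, so result = 1
(B -> (B -> B)): 0.8 ≤ 1, so result = 1
(B & (B -> (B -> B))) = min(0.8, 1) = 0.8
~(B & (B -> (B -> B))): Gödel ¬ of 0.8 = 0 (operand ≠ 0)
(~(B & (B -> (B -> B))) -> C): 0 ≤ 0.3, so result = 1
(A -> B): 0.2 ≤ 0.8, so result = 1
~A: Gödel ¬ of 0.2 = 0 (operand ≠ 0)
((A -> B) -> ~A): 1 > 0, so result = 0
((~(B & (B -> (B -> B))) -> C) | ((A -> B) -> ~A)) = max(1, 0) = 1
(((~(B & (B -> (B -> B))) -> C) | ((A -> B) -> ~A)) -> C): 1 > 0.3, so result = 0.3
(~(B -> ~A) -> (((~(B & (B -> (B -> B))) -> C) | ((A -> B) -> ~A)) -> C)): 1 > 0.3, so result = 0.3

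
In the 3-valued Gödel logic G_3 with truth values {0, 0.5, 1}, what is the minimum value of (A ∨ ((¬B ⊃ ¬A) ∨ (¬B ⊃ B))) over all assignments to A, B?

The minimum is attained at A = 0.5, B = 0:
  ¬B: Gödel ¬ of 0 = 1 (operand is 0)
  ¬A: Gödel ¬ of 0.5 = 0 (operand ≠ 0)
  (¬B ⊃ ¬A): 1 > 0, so result = 0
  ¬B: Gödel ¬ of 0 = 1 (operand is 0)
  (¬B ⊃ B): 1 > 0, so result = 0
  ((¬B ⊃ ¬A) ∨ (¬B ⊃ B)) = max(0, 0) = 0
  (A ∨ ((¬B ⊃ ¬A) ∨ (¬B ⊃ B))) = max(0.5, 0) = 0.5
Checking all 9 assignments confirms none give a value below 0.50.

0.50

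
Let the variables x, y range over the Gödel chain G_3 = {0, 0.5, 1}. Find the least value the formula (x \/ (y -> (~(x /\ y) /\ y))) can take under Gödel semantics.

The minimum is attained at x = 0.5, y = 0.5:
  (x /\ y) = min(0.5, 0.5) = 0.5
  ~(x /\ y): Gödel ¬ of 0.5 = 0 (operand ≠ 0)
  (~(x /\ y) /\ y) = min(0, 0.5) = 0
  (y -> (~(x /\ y) /\ y)): 0.5 > 0, so result = 0
  (x \/ (y -> (~(x /\ y) /\ y))) = max(0.5, 0) = 0.5
Checking all 9 assignments confirms none give a value below 0.50.

0.50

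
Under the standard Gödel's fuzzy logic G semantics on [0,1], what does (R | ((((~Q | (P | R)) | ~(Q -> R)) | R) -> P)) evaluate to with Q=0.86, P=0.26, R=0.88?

~Q: Gödel ¬ of 0.86 = 0 (operand ≠ 0)
(P | R) = max(0.26, 0.88) = 0.88
(~Q | (P | R)) = max(0, 0.88) = 0.88
(Q -> R): 0.86 ≤ 0.88, so result = 1
~(Q -> R): Gödel ¬ of 1 = 0 (operand ≠ 0)
((~Q | (P | R)) | ~(Q -> R)) = max(0.88, 0) = 0.88
(((~Q | (P | R)) | ~(Q -> R)) | R) = max(0.88, 0.88) = 0.88
((((~Q | (P | R)) | ~(Q -> R)) | R) -> P): 0.88 > 0.26, so result = 0.26
(R | ((((~Q | (P | R)) | ~(Q -> R)) | R) -> P)) = max(0.88, 0.26) = 0.88

0.88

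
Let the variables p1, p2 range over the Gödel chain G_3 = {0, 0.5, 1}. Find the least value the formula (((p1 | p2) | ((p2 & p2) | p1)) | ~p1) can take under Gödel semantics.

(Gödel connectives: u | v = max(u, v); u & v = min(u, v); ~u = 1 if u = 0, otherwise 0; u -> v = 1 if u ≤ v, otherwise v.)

0.50

The minimum is attained at p1 = 0.5, p2 = 0:
  (p1 | p2) = max(0.5, 0) = 0.5
  (p2 & p2) = min(0, 0) = 0
  ((p2 & p2) | p1) = max(0, 0.5) = 0.5
  ((p1 | p2) | ((p2 & p2) | p1)) = max(0.5, 0.5) = 0.5
  ~p1: Gödel ¬ of 0.5 = 0 (operand ≠ 0)
  (((p1 | p2) | ((p2 & p2) | p1)) | ~p1) = max(0.5, 0) = 0.5
Checking all 9 assignments confirms none give a value below 0.50.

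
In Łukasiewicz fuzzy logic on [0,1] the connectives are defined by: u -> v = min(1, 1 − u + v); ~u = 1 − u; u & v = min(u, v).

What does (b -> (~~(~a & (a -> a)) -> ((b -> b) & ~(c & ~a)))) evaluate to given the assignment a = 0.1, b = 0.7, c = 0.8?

0.60

~a: Łukasiewicz ¬ gives 1 − 0.1 = 0.9
(a -> a): min(1, 1 − 0.1 + 0.1) = 1
(~a & (a -> a)) = min(0.9, 1) = 0.9
~(~a & (a -> a)): Łukasiewicz ¬ gives 1 − 0.9 = 0.1
~~(~a & (a -> a)): Łukasiewicz ¬ gives 1 − 0.1 = 0.9
(b -> b): min(1, 1 − 0.7 + 0.7) = 1
~a: Łukasiewicz ¬ gives 1 − 0.1 = 0.9
(c & ~a) = min(0.8, 0.9) = 0.8
~(c & ~a): Łukasiewicz ¬ gives 1 − 0.8 = 0.2
((b -> b) & ~(c & ~a)) = min(1, 0.2) = 0.2
(~~(~a & (a -> a)) -> ((b -> b) & ~(c & ~a))): min(1, 1 − 0.9 + 0.2) = 0.3
(b -> (~~(~a & (a -> a)) -> ((b -> b) & ~(c & ~a)))): min(1, 1 − 0.7 + 0.3) = 0.6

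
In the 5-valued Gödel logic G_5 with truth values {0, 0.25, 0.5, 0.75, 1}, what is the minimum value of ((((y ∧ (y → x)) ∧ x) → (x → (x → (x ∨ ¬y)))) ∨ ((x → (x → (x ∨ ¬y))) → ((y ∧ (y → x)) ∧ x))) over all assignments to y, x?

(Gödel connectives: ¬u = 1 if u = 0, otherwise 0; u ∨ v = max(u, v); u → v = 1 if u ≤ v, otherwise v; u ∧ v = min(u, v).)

Every assignment gives 1. For instance at y = 0, x = 0:
  (y → x): 0 ≤ 0, so result = 1
  (y ∧ (y → x)) = min(0, 1) = 0
  ((y ∧ (y → x)) ∧ x) = min(0, 0) = 0
  ¬y: Gödel ¬ of 0 = 1 (operand is 0)
  (x ∨ ¬y) = max(0, 1) = 1
  (x → (x ∨ ¬y)): 0 ≤ 1, so result = 1
  (x → (x → (x ∨ ¬y))): 0 ≤ 1, so result = 1
  (((y ∧ (y → x)) ∧ x) → (x → (x → (x ∨ ¬y)))): 0 ≤ 1, so result = 1
  ¬y: Gödel ¬ of 0 = 1 (operand is 0)
  (x ∨ ¬y) = max(0, 1) = 1
  (x → (x ∨ ¬y)): 0 ≤ 1, so result = 1
  (x → (x → (x ∨ ¬y))): 0 ≤ 1, so result = 1
  (y → x): 0 ≤ 0, so result = 1
  (y ∧ (y → x)) = min(0, 1) = 0
  ((y ∧ (y → x)) ∧ x) = min(0, 0) = 0
  ((x → (x → (x ∨ ¬y))) → ((y ∧ (y → x)) ∧ x)): 1 > 0, so result = 0
  ((((y ∧ (y → x)) ∧ x) → (x → (x → (x ∨ ¬y)))) ∨ ((x → (x → (x ∨ ¬y))) → ((y ∧ (y → x)) ∧ x))) = max(1, 0) = 1
All 25 assignments give value 1 — the formula is a G_5-tautology.

1.00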